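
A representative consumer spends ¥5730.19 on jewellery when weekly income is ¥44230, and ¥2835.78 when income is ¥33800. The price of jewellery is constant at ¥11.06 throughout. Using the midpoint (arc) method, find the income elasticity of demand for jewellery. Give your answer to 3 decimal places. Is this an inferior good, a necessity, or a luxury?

With a constant price, Q₁ = 5730.19/11.06 = 518.100 and Q₂ = 2835.78/11.06 = 256.400 (equivalently, work directly with expenditure since P cancels).
Midpoint %ΔQ = (2835.78 − 5730.19)/4282.98 = -0.67579; midpoint %ΔI = (33800 − 44230)/39015 = -0.26733.
η = -0.67579 / -0.26733 = 2.528.
η > 1 ⇒ luxury.

2.528 (luxury)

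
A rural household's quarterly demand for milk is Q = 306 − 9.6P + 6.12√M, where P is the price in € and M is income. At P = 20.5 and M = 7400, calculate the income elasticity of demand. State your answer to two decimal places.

0.41

At P = 20.5, M = 7400: Q = 635.662.
Holding P constant, ∂Q/∂M = 6.12/(2√M) = 0.0355718.
η_M = (∂Q/∂M)·(M/Q) = 0.0355718 × (7400/635.662) = 0.41.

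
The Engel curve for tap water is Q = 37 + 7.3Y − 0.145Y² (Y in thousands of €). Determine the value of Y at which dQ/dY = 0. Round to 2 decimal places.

25.17

dQ/dY = 7.3 − 0.29Y.
The good is inferior where dQ/dY < 0. Setting dQ/dY = 0 gives Y = 7.3 / 0.29 = 25.17.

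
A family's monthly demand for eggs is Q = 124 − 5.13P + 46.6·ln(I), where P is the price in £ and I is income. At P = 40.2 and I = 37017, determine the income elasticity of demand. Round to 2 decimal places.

0.11

At P = 40.2, I = 37017: Q = 407.966.
Holding P constant, ∂Q/∂I = 46.6/I = 0.00125888.
η_I = (∂Q/∂I)·(I/Q) = 0.00125888 × (37017/407.966) = 0.11.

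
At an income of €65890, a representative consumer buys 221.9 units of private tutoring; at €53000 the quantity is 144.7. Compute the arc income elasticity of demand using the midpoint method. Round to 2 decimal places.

ΔQ = 144.7 − 221.9 = -77.2; midpoint Q̄ = (221.9 + 144.7)/2 = 183.3.
ΔI = 53000 − 65890 = -12890; midpoint Ī = (65890 + 53000)/2 = 59445.
η = (ΔQ/Q̄) ÷ (ΔI/Ī) = (-77.2/183.3) ÷ (-12890/59445) = 1.94.

1.94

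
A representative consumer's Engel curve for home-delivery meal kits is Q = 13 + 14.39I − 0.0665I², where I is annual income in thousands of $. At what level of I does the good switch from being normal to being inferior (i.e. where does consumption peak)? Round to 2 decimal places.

dQ/dI = 14.39 − 0.133I.
The good is inferior where dQ/dI < 0. Setting dQ/dI = 0 gives I = 14.39 / 0.133 = 108.20.

108.20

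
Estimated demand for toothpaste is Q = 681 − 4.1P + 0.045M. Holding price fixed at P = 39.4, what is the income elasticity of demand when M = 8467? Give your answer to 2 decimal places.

At P = 39.4, M = 8467: Q = 900.475.
Holding P constant, ∂Q/∂M = 0.045.
η_M = (∂Q/∂M)·(M/Q) = 0.045 × (8467/900.475) = 0.42.

0.42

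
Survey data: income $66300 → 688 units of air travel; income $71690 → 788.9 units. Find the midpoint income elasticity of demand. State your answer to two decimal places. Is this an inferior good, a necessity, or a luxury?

1.75 (luxury)

ΔQ = 788.9 − 688 = 100.9; midpoint Q̄ = (688 + 788.9)/2 = 738.45.
ΔI = 71690 − 66300 = 5390; midpoint Ī = (66300 + 71690)/2 = 68995.
η = (ΔQ/Q̄) ÷ (ΔI/Ī) = (100.9/738.45) ÷ (5390/68995) = 1.75.
η > 1 ⇒ luxury.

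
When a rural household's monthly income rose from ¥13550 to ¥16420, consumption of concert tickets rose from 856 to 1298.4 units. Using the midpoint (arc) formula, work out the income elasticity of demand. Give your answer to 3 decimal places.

ΔQ = 1298.4 − 856 = 442.4; midpoint Q̄ = (856 + 1298.4)/2 = 1077.2.
ΔI = 16420 − 13550 = 2870; midpoint Ī = (13550 + 16420)/2 = 14985.
η = (ΔQ/Q̄) ÷ (ΔI/Ī) = (442.4/1077.2) ÷ (2870/14985) = 2.144.

2.144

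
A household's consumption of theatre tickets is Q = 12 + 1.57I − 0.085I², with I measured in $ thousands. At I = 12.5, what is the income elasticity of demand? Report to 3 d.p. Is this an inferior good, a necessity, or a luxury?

-0.378 (inferior good)

At I = 12.5: Q = 18.3438.
dQ/dI = 1.57 − 0.17I = -0.55500.
η = (dQ/dI)·(I/Q) = -0.55500 × (12.5/18.3438) = -0.378.
η < 0 ⇒ inferior good.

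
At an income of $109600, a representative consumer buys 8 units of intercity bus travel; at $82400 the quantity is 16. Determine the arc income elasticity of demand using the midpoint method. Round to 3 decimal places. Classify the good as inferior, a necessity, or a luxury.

ΔQ = 16 − 8 = 8; midpoint Q̄ = (8 + 16)/2 = 12.
ΔI = 82400 − 109600 = -27200; midpoint Ī = (109600 + 82400)/2 = 96000.
η = (ΔQ/Q̄) ÷ (ΔI/Ī) = (8/12) ÷ (-27200/96000) = -2.353.
η < 0 ⇒ inferior good.

-2.353 (inferior good)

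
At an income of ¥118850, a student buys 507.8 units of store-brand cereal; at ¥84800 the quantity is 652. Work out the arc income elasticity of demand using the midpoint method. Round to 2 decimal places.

-0.74

ΔQ = 652 − 507.8 = 144.2; midpoint Q̄ = (507.8 + 652)/2 = 579.9.
ΔI = 84800 − 118850 = -34050; midpoint Ī = (118850 + 84800)/2 = 101825.
η = (ΔQ/Q̄) ÷ (ΔI/Ī) = (144.2/579.9) ÷ (-34050/101825) = -0.74.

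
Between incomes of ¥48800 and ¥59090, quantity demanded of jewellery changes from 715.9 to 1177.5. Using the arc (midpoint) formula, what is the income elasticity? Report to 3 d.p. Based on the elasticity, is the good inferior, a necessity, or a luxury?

2.556 (luxury)

ΔQ = 1177.5 − 715.9 = 461.6; midpoint Q̄ = (715.9 + 1177.5)/2 = 946.7.
ΔI = 59090 − 48800 = 10290; midpoint Ī = (48800 + 59090)/2 = 53945.
η = (ΔQ/Q̄) ÷ (ΔI/Ī) = (461.6/946.7) ÷ (10290/53945) = 2.556.
η > 1 ⇒ luxury.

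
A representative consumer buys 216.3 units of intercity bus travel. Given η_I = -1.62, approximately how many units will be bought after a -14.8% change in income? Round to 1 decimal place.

%ΔQ ≈ η × %ΔI = -1.62 × (-14.8%) = 23.976%.
New Q ≈ 216.3 × (1 + 0.23976) = 268.2.

268.2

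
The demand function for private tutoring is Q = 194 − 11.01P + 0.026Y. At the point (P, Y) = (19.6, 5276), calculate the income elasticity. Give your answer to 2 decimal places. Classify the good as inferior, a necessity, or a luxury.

At P = 19.6, Y = 5276: Q = 115.380.
Holding P constant, ∂Q/∂Y = 0.026.
η_Y = (∂Q/∂Y)·(Y/Q) = 0.026 × (5276/115.380) = 1.19.
Since η > 1, this is a luxury.

1.19 (luxury)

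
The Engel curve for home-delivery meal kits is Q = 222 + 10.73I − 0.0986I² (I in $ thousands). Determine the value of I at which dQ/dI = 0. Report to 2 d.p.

dQ/dI = 10.73 − 0.1972I.
The good is inferior where dQ/dI < 0. Setting dQ/dI = 0 gives I = 10.73 / 0.1972 = 54.41.

54.41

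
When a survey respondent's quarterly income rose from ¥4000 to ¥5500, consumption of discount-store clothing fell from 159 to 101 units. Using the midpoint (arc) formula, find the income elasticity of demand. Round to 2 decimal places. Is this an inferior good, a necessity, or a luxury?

ΔQ = 101 − 159 = -58; midpoint Q̄ = (159 + 101)/2 = 130.
ΔI = 5500 − 4000 = 1500; midpoint Ī = (4000 + 5500)/2 = 4750.
η = (ΔQ/Q̄) ÷ (ΔI/Ī) = (-58/130) ÷ (1500/4750) = -1.41.
η < 0 ⇒ inferior good.

-1.41 (inferior good)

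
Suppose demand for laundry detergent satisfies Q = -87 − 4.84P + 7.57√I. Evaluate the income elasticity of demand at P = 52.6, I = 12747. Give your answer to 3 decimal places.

At P = 52.6, I = 12747: Q = 513.089.
Holding P constant, ∂Q/∂I = 7.57/(2√I) = 0.0335245.
η_I = (∂Q/∂I)·(I/Q) = 0.0335245 × (12747/513.089) = 0.833.

0.833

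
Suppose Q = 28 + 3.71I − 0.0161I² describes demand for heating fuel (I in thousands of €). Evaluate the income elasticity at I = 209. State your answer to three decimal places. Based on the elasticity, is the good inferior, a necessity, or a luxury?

At I = 209: Q = 100.1259.
dQ/dI = 3.71 − 0.0322I = -3.01980.
η = (dQ/dI)·(I/Q) = -3.01980 × (209/100.1259) = -6.303.
η < 0 ⇒ inferior good.

-6.303 (inferior good)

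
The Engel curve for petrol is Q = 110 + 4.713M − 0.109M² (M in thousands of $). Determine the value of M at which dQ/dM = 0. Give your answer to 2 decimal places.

dQ/dM = 4.713 − 0.218M.
The good is inferior where dQ/dM < 0. Setting dQ/dM = 0 gives M = 4.713 / 0.218 = 21.62.

21.62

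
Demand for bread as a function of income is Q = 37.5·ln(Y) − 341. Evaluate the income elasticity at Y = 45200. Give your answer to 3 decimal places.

0.615

At Y = 45200: Q = 60.957.
dQ/dY = 37.5/Y = 0.000829646 at this income.
η = (dQ/dY)·(Y/Q) = 0.000829646 × (45200/60.957) = 0.615.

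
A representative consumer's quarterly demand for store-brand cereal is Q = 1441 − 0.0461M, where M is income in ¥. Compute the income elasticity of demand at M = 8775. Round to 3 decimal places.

-0.390

At M = 8775: Q = 1036.472.
dQ/dM = −0.0461.
η = (dQ/dM)·(M/Q) = -0.0461 × (8775/1036.472) = -0.390.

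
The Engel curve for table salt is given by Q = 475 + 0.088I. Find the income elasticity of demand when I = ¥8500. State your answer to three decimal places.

0.612

At I = 8500: Q = 1223.000.
dQ/dI = 0.088.
η = (dQ/dI)·(I/Q) = 0.088 × (8500/1223.000) = 0.612.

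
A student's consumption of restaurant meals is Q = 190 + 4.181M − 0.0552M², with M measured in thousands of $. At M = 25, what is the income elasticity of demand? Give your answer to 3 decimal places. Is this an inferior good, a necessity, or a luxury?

At M = 25: Q = 260.0250.
dQ/dM = 4.181 − 0.1104M = 1.42100.
η = (dQ/dM)·(M/Q) = 1.42100 × (25/260.0250) = 0.137.
0 < η < 1 ⇒ necessity.

0.137 (necessity)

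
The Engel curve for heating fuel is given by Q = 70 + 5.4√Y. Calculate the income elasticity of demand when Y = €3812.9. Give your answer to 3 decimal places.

0.413

At Y = 3812.9: Q = 403.443.
dQ/dY = 5.4/(2√Y) = 0.0437256 at this income.
η = (dQ/dY)·(Y/Q) = 0.0437256 × (3812.9/403.443) = 0.413.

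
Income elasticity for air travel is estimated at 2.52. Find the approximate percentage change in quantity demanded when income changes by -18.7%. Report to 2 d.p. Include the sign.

%ΔQ ≈ η × %ΔI = 2.52 × (-18.7%) = -47.12%.

-47.12%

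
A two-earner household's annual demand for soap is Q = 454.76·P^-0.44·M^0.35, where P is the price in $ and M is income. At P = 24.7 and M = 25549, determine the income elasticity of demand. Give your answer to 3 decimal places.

0.350

For a multiplicative demand Q = A·P^α·M^β, the income elasticity is β everywhere.
Here β = 0.35, so η = 0.350.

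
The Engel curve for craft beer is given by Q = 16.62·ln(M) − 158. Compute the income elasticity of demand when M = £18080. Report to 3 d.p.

At M = 18080: Q = 4.919.
dQ/dM = 16.62/M = 0.000919248 at this income.
η = (dQ/dM)·(M/Q) = 0.000919248 × (18080/4.919) = 3.379.

3.379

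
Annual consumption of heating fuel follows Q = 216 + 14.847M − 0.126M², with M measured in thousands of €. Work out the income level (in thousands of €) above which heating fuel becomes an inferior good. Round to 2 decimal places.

dQ/dM = 14.847 − 0.252M.
The good is inferior where dQ/dM < 0. Setting dQ/dM = 0 gives M = 14.847 / 0.252 = 58.92.

58.92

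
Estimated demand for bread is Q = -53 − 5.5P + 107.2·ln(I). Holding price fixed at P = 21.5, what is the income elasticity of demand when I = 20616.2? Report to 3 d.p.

0.120

At P = 21.5, I = 20616.2: Q = 893.657.
Holding P constant, ∂Q/∂I = 107.2/I = 0.00519979.
η_I = (∂Q/∂I)·(I/Q) = 0.00519979 × (20616.2/893.657) = 0.120.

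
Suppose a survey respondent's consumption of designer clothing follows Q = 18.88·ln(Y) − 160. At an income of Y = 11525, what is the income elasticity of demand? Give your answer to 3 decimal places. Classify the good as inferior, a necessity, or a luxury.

At Y = 11525: Q = 16.571.
dQ/dY = 18.88/Y = 0.00163818 at this income.
η = (dQ/dY)·(Y/Q) = 0.00163818 × (11525/16.571) = 1.139.
Since η > 1, the good is a luxury.

1.139 (luxury)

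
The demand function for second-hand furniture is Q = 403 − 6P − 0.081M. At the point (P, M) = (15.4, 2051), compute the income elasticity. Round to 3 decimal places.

At P = 15.4, M = 2051: Q = 144.469.
Holding P constant, ∂Q/∂M = −0.081.
η_M = (∂Q/∂M)·(M/Q) = -0.081 × (2051/144.469) = -1.150.

-1.150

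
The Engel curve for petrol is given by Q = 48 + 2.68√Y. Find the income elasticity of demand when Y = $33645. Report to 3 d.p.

At Y = 33645: Q = 539.581.
dQ/dY = 2.68/(2√Y) = 0.00730541 at this income.
η = (dQ/dY)·(Y/Q) = 0.00730541 × (33645/539.581) = 0.456.

0.456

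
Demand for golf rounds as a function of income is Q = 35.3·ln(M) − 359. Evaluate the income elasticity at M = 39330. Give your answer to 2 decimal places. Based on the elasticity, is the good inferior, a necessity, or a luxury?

2.44 (luxury)

At M = 39330: Q = 14.465.
dQ/dM = 35.3/M = 0.000897534 at this income.
η = (dQ/dM)·(M/Q) = 0.000897534 × (39330/14.465) = 2.44.
Since η > 1, the good is a luxury.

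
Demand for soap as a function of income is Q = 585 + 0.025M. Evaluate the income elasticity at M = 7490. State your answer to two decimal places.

0.24

At M = 7490: Q = 772.250.
dQ/dM = 0.025.
η = (dQ/dM)·(M/Q) = 0.025 × (7490/772.250) = 0.24.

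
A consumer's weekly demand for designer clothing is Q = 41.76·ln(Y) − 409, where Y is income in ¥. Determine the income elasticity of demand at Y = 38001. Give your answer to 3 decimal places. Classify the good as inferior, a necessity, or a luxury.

1.331 (luxury)

At Y = 38001: Q = 31.375.
dQ/dY = 41.76/Y = 0.00109892 at this income.
η = (dQ/dY)·(Y/Q) = 0.00109892 × (38001/31.375) = 1.331.
Since η > 1, the good is a luxury.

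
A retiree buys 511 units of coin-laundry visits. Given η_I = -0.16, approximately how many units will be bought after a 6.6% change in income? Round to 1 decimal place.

505.6

%ΔQ ≈ η × %ΔI = -0.16 × 6.6% = -1.056%.
New Q ≈ 511 × (1 − 0.01056) = 505.6.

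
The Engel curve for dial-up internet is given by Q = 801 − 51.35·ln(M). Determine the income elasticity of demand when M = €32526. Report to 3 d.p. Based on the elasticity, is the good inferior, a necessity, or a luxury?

At M = 32526: Q = 267.484.
dQ/dM = -51.35/M = -0.00157874 at this income.
η = (dQ/dM)·(M/Q) = -0.00157874 × (32526/267.484) = -0.192.
Since η < 0, the good is an inferior good.

-0.192 (inferior good)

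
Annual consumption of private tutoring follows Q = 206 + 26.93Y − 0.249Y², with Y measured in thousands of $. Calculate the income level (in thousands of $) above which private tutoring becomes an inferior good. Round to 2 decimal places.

54.08

dQ/dY = 26.93 − 0.498Y.
The good is inferior where dQ/dY < 0. Setting dQ/dY = 0 gives Y = 26.93 / 0.498 = 54.08.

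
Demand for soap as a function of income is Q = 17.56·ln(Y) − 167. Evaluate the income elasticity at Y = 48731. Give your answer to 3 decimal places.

At Y = 48731: Q = 22.544.
dQ/dY = 17.56/Y = 0.000360346 at this income.
η = (dQ/dY)·(Y/Q) = 0.000360346 × (48731/22.544) = 0.779.

0.779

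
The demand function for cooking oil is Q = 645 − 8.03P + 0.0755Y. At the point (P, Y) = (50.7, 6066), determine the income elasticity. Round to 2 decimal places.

0.66

At P = 50.7, Y = 6066: Q = 695.862.
Holding P constant, ∂Q/∂Y = 0.0755.
η_Y = (∂Q/∂Y)·(Y/Q) = 0.0755 × (6066/695.862) = 0.66.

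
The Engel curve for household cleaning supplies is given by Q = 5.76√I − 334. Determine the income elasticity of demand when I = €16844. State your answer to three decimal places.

0.904

At I = 16844: Q = 413.558.
dQ/dI = 5.76/(2√I) = 0.0221906 at this income.
η = (dQ/dI)·(I/Q) = 0.0221906 × (16844/413.558) = 0.904.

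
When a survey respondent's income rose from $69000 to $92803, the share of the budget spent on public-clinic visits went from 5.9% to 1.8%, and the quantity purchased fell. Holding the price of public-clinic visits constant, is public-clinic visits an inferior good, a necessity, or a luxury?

Quantity demanded falls as income rises, so η < 0.

inferior good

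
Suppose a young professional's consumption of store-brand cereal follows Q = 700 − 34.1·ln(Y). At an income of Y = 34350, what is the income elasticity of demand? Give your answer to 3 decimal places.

-0.099

At Y = 34350: Q = 343.847.
dQ/dY = -34.1/Y = -0.000992722 at this income.
η = (dQ/dY)·(Y/Q) = -0.000992722 × (34350/343.847) = -0.099.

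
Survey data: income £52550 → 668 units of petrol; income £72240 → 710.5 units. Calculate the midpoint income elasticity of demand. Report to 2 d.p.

0.20

ΔQ = 710.5 − 668 = 42.5; midpoint Q̄ = (668 + 710.5)/2 = 689.25.
ΔI = 72240 − 52550 = 19690; midpoint Ī = (52550 + 72240)/2 = 62395.
η = (ΔQ/Q̄) ÷ (ΔI/Ī) = (42.5/689.25) ÷ (19690/62395) = 0.20.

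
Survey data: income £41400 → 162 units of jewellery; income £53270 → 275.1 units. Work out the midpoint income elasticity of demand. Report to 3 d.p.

2.064

ΔQ = 275.1 − 162 = 113.1; midpoint Q̄ = (162 + 275.1)/2 = 218.55.
ΔI = 53270 − 41400 = 11870; midpoint Ī = (41400 + 53270)/2 = 47335.
η = (ΔQ/Q̄) ÷ (ΔI/Ī) = (113.1/218.55) ÷ (11870/47335) = 2.064.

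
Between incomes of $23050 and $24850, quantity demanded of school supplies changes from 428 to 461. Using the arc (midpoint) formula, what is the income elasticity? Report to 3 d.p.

0.988

ΔQ = 461 − 428 = 33; midpoint Q̄ = (428 + 461)/2 = 444.5.
ΔI = 24850 − 23050 = 1800; midpoint Ī = (23050 + 24850)/2 = 23950.
η = (ΔQ/Q̄) ÷ (ΔI/Ī) = (33/444.5) ÷ (1800/23950) = 0.988.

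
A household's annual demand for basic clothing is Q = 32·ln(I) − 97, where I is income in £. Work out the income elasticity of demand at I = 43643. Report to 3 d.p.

At I = 43643: Q = 244.882.
dQ/dI = 32/I = 0.000733222 at this income.
η = (dQ/dI)·(I/Q) = 0.000733222 × (43643/244.882) = 0.131.

0.131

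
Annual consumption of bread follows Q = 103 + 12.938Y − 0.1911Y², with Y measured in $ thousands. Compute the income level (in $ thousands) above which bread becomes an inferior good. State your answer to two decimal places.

33.85

dQ/dY = 12.938 − 0.3822Y.
The good is inferior where dQ/dY < 0. Setting dQ/dY = 0 gives Y = 12.938 / 0.3822 = 33.85.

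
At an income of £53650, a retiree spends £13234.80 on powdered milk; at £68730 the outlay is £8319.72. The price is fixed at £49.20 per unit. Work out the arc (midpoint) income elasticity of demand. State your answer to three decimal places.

-1.851

With a constant price, Q₁ = 13234.80/49.20 = 269.000 and Q₂ = 8319.72/49.20 = 169.100 (equivalently, work directly with expenditure since P cancels).
Midpoint %ΔQ = (8319.72 − 13234.80)/10777.26 = -0.45606; midpoint %ΔI = (68730 − 53650)/61190 = 0.24645.
η = -0.45606 / 0.24645 = -1.851.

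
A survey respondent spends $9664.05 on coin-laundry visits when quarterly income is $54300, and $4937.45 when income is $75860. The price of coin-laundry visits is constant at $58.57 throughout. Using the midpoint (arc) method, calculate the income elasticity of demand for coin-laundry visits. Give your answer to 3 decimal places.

With a constant price, Q₁ = 9664.05/58.57 = 165.000 and Q₂ = 4937.45/58.57 = 84.300 (equivalently, work directly with expenditure since P cancels).
Midpoint %ΔQ = (4937.45 − 9664.05)/7300.75 = -0.64741; midpoint %ΔI = (75860 − 54300)/65080 = 0.33128.
η = -0.64741 / 0.33128 = -1.954.

-1.954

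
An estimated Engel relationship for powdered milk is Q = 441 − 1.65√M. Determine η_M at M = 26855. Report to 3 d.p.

At M = 26855: Q = 170.606.
dQ/dM = -1.65/(2√M) = -0.00503433 at this income.
η = (dQ/dM)·(M/Q) = -0.00503433 × (26855/170.606) = -0.792.

-0.792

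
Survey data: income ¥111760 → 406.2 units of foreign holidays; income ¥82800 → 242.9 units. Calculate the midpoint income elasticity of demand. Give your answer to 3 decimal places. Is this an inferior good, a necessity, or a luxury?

1.690 (luxury)

ΔQ = 242.9 − 406.2 = -163.3; midpoint Q̄ = (406.2 + 242.9)/2 = 324.55.
ΔI = 82800 − 111760 = -28960; midpoint Ī = (111760 + 82800)/2 = 97280.
η = (ΔQ/Q̄) ÷ (ΔI/Ī) = (-163.3/324.55) ÷ (-28960/97280) = 1.690.
η > 1 ⇒ luxury.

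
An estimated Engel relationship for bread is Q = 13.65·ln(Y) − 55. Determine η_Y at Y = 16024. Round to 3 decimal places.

0.177

At Y = 16024: Q = 77.157.
dQ/dY = 13.65/Y = 0.000851847 at this income.
η = (dQ/dY)·(Y/Q) = 0.000851847 × (16024/77.157) = 0.177.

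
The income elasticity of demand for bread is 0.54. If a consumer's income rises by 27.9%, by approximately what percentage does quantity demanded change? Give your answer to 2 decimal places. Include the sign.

15.07%

%ΔQ ≈ η × %ΔI = 0.54 × 27.9% = 15.07%.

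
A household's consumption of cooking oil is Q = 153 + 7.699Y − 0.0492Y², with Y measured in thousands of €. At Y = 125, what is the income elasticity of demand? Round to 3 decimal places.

-1.659

At Y = 125: Q = 346.6250.
dQ/dY = 7.699 − 0.0984Y = -4.60100.
η = (dQ/dY)·(Y/Q) = -4.60100 × (125/346.6250) = -1.659.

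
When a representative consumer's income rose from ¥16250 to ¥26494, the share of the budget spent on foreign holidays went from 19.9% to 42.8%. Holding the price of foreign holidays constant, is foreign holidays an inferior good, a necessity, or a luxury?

The budget share rises as income rises, so η > 1.

luxury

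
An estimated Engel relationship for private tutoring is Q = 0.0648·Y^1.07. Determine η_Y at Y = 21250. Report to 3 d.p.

For Q = A·Y^β the income elasticity is constant and equal to β.
Here β = 1.07, so η = 1.070.

1.070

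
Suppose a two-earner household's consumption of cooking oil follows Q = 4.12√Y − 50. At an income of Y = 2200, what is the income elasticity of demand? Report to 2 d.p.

At Y = 2200: Q = 143.245.
dQ/dY = 4.12/(2√Y) = 0.0439193 at this income.
η = (dQ/dY)·(Y/Q) = 0.0439193 × (2200/143.245) = 0.67.

0.67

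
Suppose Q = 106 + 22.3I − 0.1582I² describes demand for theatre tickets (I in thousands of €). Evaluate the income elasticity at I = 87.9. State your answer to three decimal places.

-0.574

At I = 87.9: Q = 843.8519.
dQ/dI = 22.3 − 0.3164I = -5.51156.
η = (dQ/dI)·(I/Q) = -5.51156 × (87.9/843.8519) = -0.574.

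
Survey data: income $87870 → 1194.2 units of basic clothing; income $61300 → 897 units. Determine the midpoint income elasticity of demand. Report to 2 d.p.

0.80

ΔQ = 897 − 1194.2 = -297.2; midpoint Q̄ = (1194.2 + 897)/2 = 1045.6.
ΔI = 61300 − 87870 = -26570; midpoint Ī = (87870 + 61300)/2 = 74585.
η = (ΔQ/Q̄) ÷ (ΔI/Ī) = (-297.2/1045.6) ÷ (-26570/74585) = 0.80.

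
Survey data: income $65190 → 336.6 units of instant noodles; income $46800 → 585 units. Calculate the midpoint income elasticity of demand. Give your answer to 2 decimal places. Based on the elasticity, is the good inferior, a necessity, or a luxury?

-1.64 (inferior good)

ΔQ = 585 − 336.6 = 248.4; midpoint Q̄ = (336.6 + 585)/2 = 460.8.
ΔI = 46800 − 65190 = -18390; midpoint Ī = (65190 + 46800)/2 = 55995.
η = (ΔQ/Q̄) ÷ (ΔI/Ī) = (248.4/460.8) ÷ (-18390/55995) = -1.64.
η < 0 ⇒ inferior good.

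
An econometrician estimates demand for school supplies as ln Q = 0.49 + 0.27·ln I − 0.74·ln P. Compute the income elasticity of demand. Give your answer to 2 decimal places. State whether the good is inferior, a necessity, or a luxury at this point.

0.27 (necessity)

In a log-linear demand, the coefficient on ln I is the income elasticity.
So η = 0.27.
0 < η < 1 ⇒ necessity.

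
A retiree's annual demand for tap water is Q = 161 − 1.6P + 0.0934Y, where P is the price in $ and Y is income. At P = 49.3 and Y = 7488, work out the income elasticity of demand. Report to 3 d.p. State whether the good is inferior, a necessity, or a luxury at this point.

At P = 49.3, Y = 7488: Q = 781.499.
Holding P constant, ∂Q/∂Y = 0.0934.
η_Y = (∂Q/∂Y)·(Y/Q) = 0.0934 × (7488/781.499) = 0.895.
Since 0 < η < 1, this is a necessity.

0.895 (necessity)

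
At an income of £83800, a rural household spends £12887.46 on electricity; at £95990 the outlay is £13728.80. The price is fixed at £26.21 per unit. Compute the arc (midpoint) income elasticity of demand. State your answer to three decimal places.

With a constant price, Q₁ = 12887.46/26.21 = 491.700 and Q₂ = 13728.80/26.21 = 523.800 (equivalently, work directly with expenditure since P cancels).
Midpoint %ΔQ = (13728.80 − 12887.46)/13308.13 = 0.06322; midpoint %ΔI = (95990 − 83800)/89895 = 0.13560.
η = 0.06322 / 0.13560 = 0.466.

0.466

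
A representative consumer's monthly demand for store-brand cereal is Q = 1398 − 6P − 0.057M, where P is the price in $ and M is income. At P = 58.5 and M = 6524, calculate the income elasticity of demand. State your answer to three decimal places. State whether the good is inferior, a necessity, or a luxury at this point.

At P = 58.5, M = 6524: Q = 675.132.
Holding P constant, ∂Q/∂M = −0.057.
η_M = (∂Q/∂M)·(M/Q) = -0.057 × (6524/675.132) = -0.551.
Since η < 0, this is an inferior good.

-0.551 (inferior good)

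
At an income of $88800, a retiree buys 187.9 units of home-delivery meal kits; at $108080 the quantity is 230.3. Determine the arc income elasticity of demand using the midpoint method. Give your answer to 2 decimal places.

1.04

ΔQ = 230.3 − 187.9 = 42.4; midpoint Q̄ = (187.9 + 230.3)/2 = 209.1.
ΔI = 108080 − 88800 = 19280; midpoint Ī = (88800 + 108080)/2 = 98440.
η = (ΔQ/Q̄) ÷ (ΔI/Ī) = (42.4/209.1) ÷ (19280/98440) = 1.04.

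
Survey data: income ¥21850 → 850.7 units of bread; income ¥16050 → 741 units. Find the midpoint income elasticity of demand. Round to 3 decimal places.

ΔQ = 741 − 850.7 = -109.7; midpoint Q̄ = (850.7 + 741)/2 = 795.85.
ΔI = 16050 − 21850 = -5800; midpoint Ī = (21850 + 16050)/2 = 18950.
η = (ΔQ/Q̄) ÷ (ΔI/Ī) = (-109.7/795.85) ÷ (-5800/18950) = 0.450.

0.450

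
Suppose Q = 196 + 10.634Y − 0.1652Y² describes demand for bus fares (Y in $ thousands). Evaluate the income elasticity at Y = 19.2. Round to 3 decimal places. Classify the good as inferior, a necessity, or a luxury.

0.243 (necessity)

At Y = 19.2: Q = 339.2735.
dQ/dY = 10.634 − 0.3304Y = 4.29032.
η = (dQ/dY)·(Y/Q) = 4.29032 × (19.2/339.2735) = 0.243.
0 < η < 1 ⇒ necessity.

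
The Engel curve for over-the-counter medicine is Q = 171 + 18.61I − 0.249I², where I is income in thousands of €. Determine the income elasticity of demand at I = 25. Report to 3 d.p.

0.320

At I = 25: Q = 480.6250.
dQ/dI = 18.61 − 0.498I = 6.16000.
η = (dQ/dI)·(I/Q) = 6.16000 × (25/480.6250) = 0.320.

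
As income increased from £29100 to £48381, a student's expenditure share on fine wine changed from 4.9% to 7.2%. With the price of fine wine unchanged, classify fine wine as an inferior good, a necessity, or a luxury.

luxury

The budget share rises as income rises, so η > 1.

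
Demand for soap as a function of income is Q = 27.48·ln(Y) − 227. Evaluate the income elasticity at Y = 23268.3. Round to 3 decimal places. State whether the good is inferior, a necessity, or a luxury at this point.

0.557 (necessity)

At Y = 23268.3: Q = 49.307.
dQ/dY = 27.48/Y = 0.00118101 at this income.
η = (dQ/dY)·(Y/Q) = 0.00118101 × (23268.3/49.307) = 0.557.
Since 0 < η < 1, the good is a necessity.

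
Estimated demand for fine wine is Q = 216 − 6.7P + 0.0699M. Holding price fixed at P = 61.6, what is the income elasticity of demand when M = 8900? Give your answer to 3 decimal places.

At P = 61.6, M = 8900: Q = 425.390.
Holding P constant, ∂Q/∂M = 0.0699.
η_M = (∂Q/∂M)·(M/Q) = 0.0699 × (8900/425.390) = 1.462.

1.462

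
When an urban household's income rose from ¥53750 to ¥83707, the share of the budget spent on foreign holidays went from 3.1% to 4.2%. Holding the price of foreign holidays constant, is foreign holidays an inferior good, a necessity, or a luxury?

The budget share rises as income rises, so η > 1.

luxury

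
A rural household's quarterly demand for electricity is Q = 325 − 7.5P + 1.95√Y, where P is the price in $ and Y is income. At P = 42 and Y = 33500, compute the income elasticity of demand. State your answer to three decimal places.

At P = 42, Y = 33500: Q = 366.909.
Holding P constant, ∂Q/∂Y = 1.95/(2√Y) = 0.00532699.
η_Y = (∂Q/∂Y)·(Y/Q) = 0.00532699 × (33500/366.909) = 0.486.

0.486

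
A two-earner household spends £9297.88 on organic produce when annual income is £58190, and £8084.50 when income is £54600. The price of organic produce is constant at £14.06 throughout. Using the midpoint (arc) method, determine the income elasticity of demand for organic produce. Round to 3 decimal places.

2.193

With a constant price, Q₁ = 9297.88/14.06 = 661.300 and Q₂ = 8084.50/14.06 = 575.000 (equivalently, work directly with expenditure since P cancels).
Midpoint %ΔQ = (8084.50 − 9297.88)/8691.19 = -0.13961; midpoint %ΔI = (54600 − 58190)/56395 = -0.06366.
η = -0.13961 / -0.06366 = 2.193.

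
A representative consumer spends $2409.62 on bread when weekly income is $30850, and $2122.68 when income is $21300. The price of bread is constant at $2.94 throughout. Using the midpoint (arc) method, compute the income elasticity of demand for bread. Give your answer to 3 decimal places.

With a constant price, Q₁ = 2409.62/2.94 = 819.599 and Q₂ = 2122.68/2.94 = 722.000 (equivalently, work directly with expenditure since P cancels).
Midpoint %ΔQ = (2122.68 − 2409.62)/2266.15 = -0.12662; midpoint %ΔI = (21300 − 30850)/26075 = -0.36625.
η = -0.12662 / -0.36625 = 0.346.

0.346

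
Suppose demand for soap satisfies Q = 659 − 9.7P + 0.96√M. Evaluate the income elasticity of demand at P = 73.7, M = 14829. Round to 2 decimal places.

At P = 73.7, M = 14829: Q = 61.013.
Holding P constant, ∂Q/∂M = 0.96/(2√M) = 0.00394172.
η_M = (∂Q/∂M)·(M/Q) = 0.00394172 × (14829/61.013) = 0.96.

0.96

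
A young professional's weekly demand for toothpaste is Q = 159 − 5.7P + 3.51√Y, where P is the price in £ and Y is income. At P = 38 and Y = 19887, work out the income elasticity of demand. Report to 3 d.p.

0.566

At P = 38, Y = 19887: Q = 437.385.
Holding P constant, ∂Q/∂Y = 3.51/(2√Y) = 0.0124449.
η_Y = (∂Q/∂Y)·(Y/Q) = 0.0124449 × (19887/437.385) = 0.566.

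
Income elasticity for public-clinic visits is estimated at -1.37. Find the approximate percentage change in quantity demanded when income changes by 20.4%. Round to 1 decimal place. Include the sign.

-27.9%

%ΔQ ≈ η × %ΔI = -1.37 × 20.4% = -27.9%.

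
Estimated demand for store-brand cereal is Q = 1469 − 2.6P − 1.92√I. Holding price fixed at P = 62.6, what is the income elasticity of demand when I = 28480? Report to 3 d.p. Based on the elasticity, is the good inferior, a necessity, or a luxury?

At P = 62.6, I = 28480: Q = 982.220.
Holding P constant, ∂Q/∂I = -1.92/(2√I) = -0.00568855.
η_I = (∂Q/∂I)·(I/Q) = -0.00568855 × (28480/982.220) = -0.165.
Since η < 0, this is an inferior good.

-0.165 (inferior good)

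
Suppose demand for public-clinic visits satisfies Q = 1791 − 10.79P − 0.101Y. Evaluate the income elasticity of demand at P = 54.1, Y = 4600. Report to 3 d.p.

-0.626

At P = 54.1, Y = 4600: Q = 742.661.
Holding P constant, ∂Q/∂Y = −0.101.
η_Y = (∂Q/∂Y)·(Y/Q) = -0.101 × (4600/742.661) = -0.626.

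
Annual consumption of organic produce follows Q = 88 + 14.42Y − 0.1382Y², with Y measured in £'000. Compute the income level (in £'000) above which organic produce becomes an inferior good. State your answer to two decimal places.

dQ/dY = 14.42 − 0.2764Y.
The good is inferior where dQ/dY < 0. Setting dQ/dY = 0 gives Y = 14.42 / 0.2764 = 52.17.

52.17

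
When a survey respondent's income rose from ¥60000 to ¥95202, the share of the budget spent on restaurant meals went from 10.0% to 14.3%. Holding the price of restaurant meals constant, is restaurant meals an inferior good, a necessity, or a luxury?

The budget share rises as income rises, so η > 1.

luxury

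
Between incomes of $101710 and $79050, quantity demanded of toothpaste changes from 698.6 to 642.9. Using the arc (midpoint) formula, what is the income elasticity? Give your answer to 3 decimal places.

0.331

ΔQ = 642.9 − 698.6 = -55.7; midpoint Q̄ = (698.6 + 642.9)/2 = 670.75.
ΔI = 79050 − 101710 = -22660; midpoint Ī = (101710 + 79050)/2 = 90380.
η = (ΔQ/Q̄) ÷ (ΔI/Ī) = (-55.7/670.75) ÷ (-22660/90380) = 0.331.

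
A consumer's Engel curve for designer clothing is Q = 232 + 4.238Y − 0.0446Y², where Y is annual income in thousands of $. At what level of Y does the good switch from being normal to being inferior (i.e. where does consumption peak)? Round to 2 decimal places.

47.51

dQ/dY = 4.238 − 0.0892Y.
The good is inferior where dQ/dY < 0. Setting dQ/dY = 0 gives Y = 4.238 / 0.0892 = 47.51.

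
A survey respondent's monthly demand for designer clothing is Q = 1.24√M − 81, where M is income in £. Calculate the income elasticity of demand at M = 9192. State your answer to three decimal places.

1.569

At M = 9192: Q = 37.885.
dQ/dM = 1.24/(2√M) = 0.00646676 at this income.
η = (dQ/dM)·(M/Q) = 0.00646676 × (9192/37.885) = 1.569.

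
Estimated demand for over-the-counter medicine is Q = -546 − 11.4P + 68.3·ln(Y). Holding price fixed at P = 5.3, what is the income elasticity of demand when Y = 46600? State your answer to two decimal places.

At P = 5.3, Y = 46600: Q = 127.761.
Holding P constant, ∂Q/∂Y = 68.3/Y = 0.00146567.
η_Y = (∂Q/∂Y)·(Y/Q) = 0.00146567 × (46600/127.761) = 0.53.

0.53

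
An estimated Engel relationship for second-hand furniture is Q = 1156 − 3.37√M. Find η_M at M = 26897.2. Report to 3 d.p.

-0.458

At M = 26897.2: Q = 603.308.
dQ/dM = -3.37/(2√M) = -0.0102742 at this income.
η = (dQ/dM)·(M/Q) = -0.0102742 × (26897.2/603.308) = -0.458.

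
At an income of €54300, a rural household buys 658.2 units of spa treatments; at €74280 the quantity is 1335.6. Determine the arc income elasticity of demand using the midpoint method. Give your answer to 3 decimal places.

2.186

ΔQ = 1335.6 − 658.2 = 677.4; midpoint Q̄ = (658.2 + 1335.6)/2 = 996.9.
ΔI = 74280 − 54300 = 19980; midpoint Ī = (54300 + 74280)/2 = 64290.
η = (ΔQ/Q̄) ÷ (ΔI/Ī) = (677.4/996.9) ÷ (19980/64290) = 2.186.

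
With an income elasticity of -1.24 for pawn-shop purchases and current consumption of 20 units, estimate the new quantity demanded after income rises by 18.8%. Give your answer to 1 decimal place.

15.3

%ΔQ ≈ η × %ΔI = -1.24 × 18.8% = -23.312%.
New Q ≈ 20 × (1 − 0.23312) = 15.3.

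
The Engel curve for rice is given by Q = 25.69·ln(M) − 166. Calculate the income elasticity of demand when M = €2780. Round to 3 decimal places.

0.681

At M = 2780: Q = 37.727.
dQ/dM = 25.69/M = 0.00924101 at this income.
η = (dQ/dM)·(M/Q) = 0.00924101 × (2780/37.727) = 0.681.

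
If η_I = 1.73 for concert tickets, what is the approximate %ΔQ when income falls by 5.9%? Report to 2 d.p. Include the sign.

-10.21%

%ΔQ ≈ η × %ΔI = 1.73 × (-5.9%) = -10.21%.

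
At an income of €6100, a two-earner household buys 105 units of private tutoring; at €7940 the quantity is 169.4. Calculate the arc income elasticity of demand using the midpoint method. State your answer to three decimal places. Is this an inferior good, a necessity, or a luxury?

ΔQ = 169.4 − 105 = 64.4; midpoint Q̄ = (105 + 169.4)/2 = 137.2.
ΔI = 7940 − 6100 = 1840; midpoint Ī = (6100 + 7940)/2 = 7020.
η = (ΔQ/Q̄) ÷ (ΔI/Ī) = (64.4/137.2) ÷ (1840/7020) = 1.791.
η > 1 ⇒ luxury.

1.791 (luxury)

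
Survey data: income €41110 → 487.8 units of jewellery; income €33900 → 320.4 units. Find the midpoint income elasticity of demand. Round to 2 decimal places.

2.15

ΔQ = 320.4 − 487.8 = -167.4; midpoint Q̄ = (487.8 + 320.4)/2 = 404.1.
ΔI = 33900 − 41110 = -7210; midpoint Ī = (41110 + 33900)/2 = 37505.
η = (ΔQ/Q̄) ÷ (ΔI/Ī) = (-167.4/404.1) ÷ (-7210/37505) = 2.15.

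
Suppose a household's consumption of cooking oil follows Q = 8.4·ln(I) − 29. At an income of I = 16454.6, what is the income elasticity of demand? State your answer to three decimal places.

At I = 16454.6: Q = 52.550.
dQ/dI = 8.4/I = 0.000510496 at this income.
η = (dQ/dI)·(I/Q) = 0.000510496 × (16454.6/52.550) = 0.160.

0.160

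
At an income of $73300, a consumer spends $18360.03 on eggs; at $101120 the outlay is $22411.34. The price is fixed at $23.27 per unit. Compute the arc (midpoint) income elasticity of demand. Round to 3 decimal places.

0.623

With a constant price, Q₁ = 18360.03/23.27 = 789.000 and Q₂ = 22411.34/23.27 = 963.100 (equivalently, work directly with expenditure since P cancels).
Midpoint %ΔQ = (22411.34 − 18360.03)/20385.68 = 0.19873; midpoint %ΔI = (101120 − 73300)/87210 = 0.31900.
η = 0.19873 / 0.31900 = 0.623.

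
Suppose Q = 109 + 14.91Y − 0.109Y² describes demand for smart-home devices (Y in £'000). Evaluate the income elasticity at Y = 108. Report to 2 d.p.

-2.08

At Y = 108: Q = 447.9040.
dQ/dY = 14.91 − 0.218Y = -8.63400.
η = (dQ/dY)·(Y/Q) = -8.63400 × (108/447.9040) = -2.08.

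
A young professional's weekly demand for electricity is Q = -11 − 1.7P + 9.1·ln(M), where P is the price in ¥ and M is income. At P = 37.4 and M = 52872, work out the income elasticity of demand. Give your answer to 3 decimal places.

0.373

At P = 37.4, M = 52872: Q = 24.388.
Holding P constant, ∂Q/∂M = 9.1/M = 0.000172114.
η_M = (∂Q/∂M)·(M/Q) = 0.000172114 × (52872/24.388) = 0.373.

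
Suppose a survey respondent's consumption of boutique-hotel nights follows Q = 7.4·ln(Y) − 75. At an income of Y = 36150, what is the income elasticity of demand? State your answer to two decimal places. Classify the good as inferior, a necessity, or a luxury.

At Y = 36150: Q = 2.666.
dQ/dY = 7.4/Y = 0.000204703 at this income.
η = (dQ/dY)·(Y/Q) = 0.000204703 × (36150/2.666) = 2.78.
Since η > 1, the good is a luxury.

2.78 (luxury)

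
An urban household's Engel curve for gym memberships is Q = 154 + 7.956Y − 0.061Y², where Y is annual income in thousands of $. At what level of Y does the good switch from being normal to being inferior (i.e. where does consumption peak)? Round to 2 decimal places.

dQ/dY = 7.956 − 0.122Y.
The good is inferior where dQ/dY < 0. Setting dQ/dY = 0 gives Y = 7.956 / 0.122 = 65.21.

65.21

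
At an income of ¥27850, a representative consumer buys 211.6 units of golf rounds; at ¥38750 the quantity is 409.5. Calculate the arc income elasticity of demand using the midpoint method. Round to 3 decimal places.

ΔQ = 409.5 − 211.6 = 197.9; midpoint Q̄ = (211.6 + 409.5)/2 = 310.55.
ΔI = 38750 − 27850 = 10900; midpoint Ī = (27850 + 38750)/2 = 33300.
η = (ΔQ/Q̄) ÷ (ΔI/Ī) = (197.9/310.55) ÷ (10900/33300) = 1.947.

1.947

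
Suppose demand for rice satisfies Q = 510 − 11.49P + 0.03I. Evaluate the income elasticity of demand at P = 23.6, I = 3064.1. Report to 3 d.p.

0.278

At P = 23.6, I = 3064.1: Q = 330.759.
Holding P constant, ∂Q/∂I = 0.03.
η_I = (∂Q/∂I)·(I/Q) = 0.03 × (3064.1/330.759) = 0.278.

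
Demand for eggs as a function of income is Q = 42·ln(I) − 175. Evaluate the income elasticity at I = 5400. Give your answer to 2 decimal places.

0.23

At I = 5400: Q = 185.954.
dQ/dI = 42/I = 0.00777778 at this income.
η = (dQ/dI)·(I/Q) = 0.00777778 × (5400/185.954) = 0.23.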